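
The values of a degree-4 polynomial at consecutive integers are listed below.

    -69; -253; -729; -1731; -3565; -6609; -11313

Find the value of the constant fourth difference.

Δ: -184, -476, -1002, -1834, -3044, -4704
Δ²: -292, -526, -832, -1210, -1660
Δ³: -234, -306, -378, -450
Δ⁴: -72, -72, -72

-72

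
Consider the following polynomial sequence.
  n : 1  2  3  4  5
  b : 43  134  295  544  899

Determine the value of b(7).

D1: 91  161  249  355
D2: 70  88  106
D3: 18  18
The third differences are constant (18).
106 + 18 = 124;  355 + 124 = 479;  899 + 479 = 1378
124 + 18 = 142;  479 + 142 = 621;  1378 + 621 = 1999

1999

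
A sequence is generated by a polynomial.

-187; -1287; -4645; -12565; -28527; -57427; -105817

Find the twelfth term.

-1015597

-1100 , -3358 , -7920 , -15962 , -28900 , -48390
-2258 , -4562 , -8042 , -12938 , -19490
-2304 , -3480 , -4896 , -6552
-1176 , -1416 , -1656
-240 , -240
Fifth differences constant at -240.
-1656 − 240 = -1896;  -6552 − 1896 = -8448;  -19490 − 8448 = -27938;  -48390 − 27938 = -76328;  -105817 − 76328 = -182145
-1896 − 240 = -2136;  -8448 − 2136 = -10584;  -27938 − 10584 = -38522;  -76328 − 38522 = -114850;  -182145 − 114850 = -296995
-2136 − 240 = -2376;  -10584 − 2376 = -12960;  -38522 − 12960 = -51482;  -114850 − 51482 = -166332;  -296995 − 166332 = -463327
-2376 − 240 = -2616;  -12960 − 2616 = -15576;  -51482 − 15576 = -67058;  -166332 − 67058 = -233390;  -463327 − 233390 = -696717
-2616 − 240 = -2856;  -15576 − 2856 = -18432;  -67058 − 18432 = -85490;  -233390 − 85490 = -318880;  -696717 − 318880 = -1015597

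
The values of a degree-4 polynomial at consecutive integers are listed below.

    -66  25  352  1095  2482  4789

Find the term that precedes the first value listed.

-53

91, 327, 743, 1387, 2307
236, 416, 644, 920
180, 228, 276
48, 48
The fourth differences are constant at 48.
Work back: 180 − 48 = 132;  236 − 132 = 104;  91 − 104 = -13;  -66 + 13 = -53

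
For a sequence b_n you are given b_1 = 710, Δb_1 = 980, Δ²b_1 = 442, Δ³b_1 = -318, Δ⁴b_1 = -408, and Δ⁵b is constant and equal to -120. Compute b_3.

Build the table forward from the leading diagonal:
D5: -120  -120  -120
D4: -408  -528  -648
D3: -318  -726  -1254
D2: 442  124  -602
D1: 980  1422  1546
b: 710  1690  3112

3112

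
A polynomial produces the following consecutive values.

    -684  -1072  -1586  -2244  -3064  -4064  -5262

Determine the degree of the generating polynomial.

3

D1: -388, -514, -658, -820, -1000, -1198
D2: -126, -144, -162, -180, -198
D3: -18, -18, -18, -18
The third differences are constant, so the polynomial has degree 3.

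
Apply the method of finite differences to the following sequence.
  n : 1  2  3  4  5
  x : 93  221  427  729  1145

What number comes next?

1693

First differences: 128  206  302  416
Second differences: 78  96  114
Third differences: 18  18
The third differences are constant (18).
114 + 18 = 132;  416 + 132 = 548;  1145 + 548 = 1693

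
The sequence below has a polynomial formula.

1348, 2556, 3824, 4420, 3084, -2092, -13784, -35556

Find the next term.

-71980

First differences: 1208 , 1268 , 596 , -1336 , -5176 , -11692 , -21772
Second differences: 60 , -672 , -1932 , -3840 , -6516 , -10080
Third differences: -732 , -1260 , -1908 , -2676 , -3564
Fourth differences: -528 , -648 , -768 , -888
Fifth differences: -120 , -120 , -120
Fifth differences constant at -120.
-888 − 120 = -1008;  -3564 − 1008 = -4572;  -10080 − 4572 = -14652;  -21772 − 14652 = -36424;  -35556 − 36424 = -71980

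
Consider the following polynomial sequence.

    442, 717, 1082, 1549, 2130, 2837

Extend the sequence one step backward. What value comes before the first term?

245

Δ: 275, 365, 467, 581, 707
Δ²: 90, 102, 114, 126
Δ³: 12, 12, 12
The third differences are constant at 12.
Work back: 90 − 12 = 78;  275 − 78 = 197;  442 − 197 = 245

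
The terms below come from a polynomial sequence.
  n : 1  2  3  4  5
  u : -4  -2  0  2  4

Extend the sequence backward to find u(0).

D1: 2  2  2  2
The first differences are constant at 2.
Work back: -4 − 2 = -6

-6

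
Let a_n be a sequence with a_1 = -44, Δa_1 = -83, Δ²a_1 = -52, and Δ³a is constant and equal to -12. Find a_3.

Build the table forward from the leading diagonal:
D3: -12  -12  -12
D2: -52  -64  -76
D1: -83  -135  -199
a: -44  -127  -262

-262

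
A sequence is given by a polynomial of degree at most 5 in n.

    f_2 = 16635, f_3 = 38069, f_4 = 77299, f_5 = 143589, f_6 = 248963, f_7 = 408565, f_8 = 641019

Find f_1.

D1: 21434, 39230, 66290, 105374, 159602, 232454
D2: 17796, 27060, 39084, 54228, 72852
D3: 9264, 12024, 15144, 18624
D4: 2760, 3120, 3480
D5: 360, 360
The fifth differences are constant at 360.
Work back: 2760 − 360 = 2400;  9264 − 2400 = 6864;  17796 − 6864 = 10932;  21434 − 10932 = 10502;  16635 − 10502 = 6133

6133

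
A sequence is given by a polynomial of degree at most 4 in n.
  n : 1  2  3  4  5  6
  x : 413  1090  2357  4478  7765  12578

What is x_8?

D1: 677  1267  2121  3287  4813
D2: 590  854  1166  1526
D3: 264  312  360
D4: 48  48
Fourth differences constant at 48.
360 + 48 = 408;  1526 + 408 = 1934;  4813 + 1934 = 6747;  12578 + 6747 = 19325
408 + 48 = 456;  1934 + 456 = 2390;  6747 + 2390 = 9137;  19325 + 9137 = 28462

28462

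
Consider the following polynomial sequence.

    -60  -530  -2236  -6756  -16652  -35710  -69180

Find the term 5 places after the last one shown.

-769180

First differences: -470  -1706  -4520  -9896  -19058  -33470
Second differences: -1236  -2814  -5376  -9162  -14412
Third differences: -1578  -2562  -3786  -5250
Fourth differences: -984  -1224  -1464
Fifth differences: -240  -240
The fifth differences are constant (-240).
-1464 − 240 = -1704;  -5250 − 1704 = -6954;  -14412 − 6954 = -21366;  -33470 − 21366 = -54836;  -69180 − 54836 = -124016
-1704 − 240 = -1944;  -6954 − 1944 = -8898;  -21366 − 8898 = -30264;  -54836 − 30264 = -85100;  -124016 − 85100 = -209116
-1944 − 240 = -2184;  -8898 − 2184 = -11082;  -30264 − 11082 = -41346;  -85100 − 41346 = -126446;  -209116 − 126446 = -335562
-2184 − 240 = -2424;  -11082 − 2424 = -13506;  -41346 − 13506 = -54852;  -126446 − 54852 = -181298;  -335562 − 181298 = -516860
-2424 − 240 = -2664;  -13506 − 2664 = -16170;  -54852 − 16170 = -71022;  -181298 − 71022 = -252320;  -516860 − 252320 = -769180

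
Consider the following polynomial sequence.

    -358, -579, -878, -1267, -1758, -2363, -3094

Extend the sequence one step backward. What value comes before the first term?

-203

Δ: -221  -299  -389  -491  -605  -731
Δ²: -78  -90  -102  -114  -126
Δ³: -12  -12  -12  -12
The third differences are constant at -12.
Work back: -78 + 12 = -66;  -221 + 66 = -155;  -358 + 155 = -203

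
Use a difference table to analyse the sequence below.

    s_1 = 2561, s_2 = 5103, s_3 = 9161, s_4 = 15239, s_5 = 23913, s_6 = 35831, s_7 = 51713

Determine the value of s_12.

220823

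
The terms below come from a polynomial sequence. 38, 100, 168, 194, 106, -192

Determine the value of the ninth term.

62, 68, 26, -88, -298
6, -42, -114, -210
-48, -72, -96
-24, -24
Constant fourth difference = -24, so extend:
-96 − 24 = -120;  -210 − 120 = -330;  -298 − 330 = -628;  -192 − 628 = -820
-120 − 24 = -144;  -330 − 144 = -474;  -628 − 474 = -1102;  -820 − 1102 = -1922
-144 − 24 = -168;  -474 − 168 = -642;  -1102 − 642 = -1744;  -1922 − 1744 = -3666

-3666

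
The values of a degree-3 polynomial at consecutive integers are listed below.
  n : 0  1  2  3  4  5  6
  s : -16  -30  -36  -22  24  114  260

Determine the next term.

474

Δ: -14 , -6 , 14 , 46 , 90 , 146
Δ²: 8 , 20 , 32 , 44 , 56
Δ³: 12 , 12 , 12 , 12
Constant third difference = 12, so extend:
56 + 12 = 68;  146 + 68 = 214;  260 + 214 = 474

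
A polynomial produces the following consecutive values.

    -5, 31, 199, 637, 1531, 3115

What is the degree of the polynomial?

D1: 36, 168, 438, 894, 1584
D2: 132, 270, 456, 690
D3: 138, 186, 234
D4: 48, 48
The fourth differences are constant, so the polynomial has degree 4.

4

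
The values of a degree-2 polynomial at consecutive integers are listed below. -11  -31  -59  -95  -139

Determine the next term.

-191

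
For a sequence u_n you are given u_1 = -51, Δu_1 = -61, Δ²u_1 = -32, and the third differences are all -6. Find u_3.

Build the table forward from the leading diagonal:
Δ³: -6  -6  -6
Δ²: -32  -38  -44
Δ: -61  -93  -131
u: -51  -112  -205

-205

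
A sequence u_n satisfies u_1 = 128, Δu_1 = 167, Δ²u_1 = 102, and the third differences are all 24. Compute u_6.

2223

Build the table forward from the leading diagonal:
Δ³: 24, 24, 24, 24, 24, 24
Δ²: 102, 126, 150, 174, 198, 222
Δ: 167, 269, 395, 545, 719, 917
u: 128, 295, 564, 959, 1504, 2223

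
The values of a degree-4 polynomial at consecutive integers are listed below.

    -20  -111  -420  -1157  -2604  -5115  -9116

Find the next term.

-15105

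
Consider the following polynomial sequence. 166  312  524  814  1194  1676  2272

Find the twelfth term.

7382

146 , 212 , 290 , 380 , 482 , 596
66 , 78 , 90 , 102 , 114
12 , 12 , 12 , 12
The third differences are constant (12).
114 + 12 = 126;  596 + 126 = 722;  2272 + 722 = 2994
126 + 12 = 138;  722 + 138 = 860;  2994 + 860 = 3854
138 + 12 = 150;  860 + 150 = 1010;  3854 + 1010 = 4864
150 + 12 = 162;  1010 + 162 = 1172;  4864 + 1172 = 6036
162 + 12 = 174;  1172 + 174 = 1346;  6036 + 1346 = 7382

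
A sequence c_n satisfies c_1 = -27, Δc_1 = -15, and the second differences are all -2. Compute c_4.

-78

Build the table forward from the leading diagonal:
Second differences: -2, -2, -2, -2
First differences: -15, -17, -19, -21
c: -27, -42, -59, -78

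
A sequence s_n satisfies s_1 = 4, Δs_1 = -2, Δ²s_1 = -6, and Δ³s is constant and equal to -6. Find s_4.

-26

Build the table forward from the leading diagonal:
Third differences: -6, -6, -6, -6
Second differences: -6, -12, -18, -24
First differences: -2, -8, -20, -38
s: 4, 2, -6, -26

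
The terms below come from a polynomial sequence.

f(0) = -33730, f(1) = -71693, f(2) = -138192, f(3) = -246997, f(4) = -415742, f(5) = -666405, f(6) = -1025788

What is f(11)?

-5789733

-37963, -66499, -108805, -168745, -250663, -359383
-28536, -42306, -59940, -81918, -108720
-13770, -17634, -21978, -26802
-3864, -4344, -4824
-480, -480
The fifth differences are constant (-480).
-4824 − 480 = -5304;  -26802 − 5304 = -32106;  -108720 − 32106 = -140826;  -359383 − 140826 = -500209;  -1025788 − 500209 = -1525997
-5304 − 480 = -5784;  -32106 − 5784 = -37890;  -140826 − 37890 = -178716;  -500209 − 178716 = -678925;  -1525997 − 678925 = -2204922
-5784 − 480 = -6264;  -37890 − 6264 = -44154;  -178716 − 44154 = -222870;  -678925 − 222870 = -901795;  -2204922 − 901795 = -3106717
-6264 − 480 = -6744;  -44154 − 6744 = -50898;  -222870 − 50898 = -273768;  -901795 − 273768 = -1175563;  -3106717 − 1175563 = -4282280
-6744 − 480 = -7224;  -50898 − 7224 = -58122;  -273768 − 58122 = -331890;  -1175563 − 331890 = -1507453;  -4282280 − 1507453 = -5789733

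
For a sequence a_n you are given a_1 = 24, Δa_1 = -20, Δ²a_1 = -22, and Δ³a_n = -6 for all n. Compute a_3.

Build the table forward from the leading diagonal:
D3: -6  -6  -6
D2: -22  -28  -34
D1: -20  -42  -70
a: 24  4  -38

-38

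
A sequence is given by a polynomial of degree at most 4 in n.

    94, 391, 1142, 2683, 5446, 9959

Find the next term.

16846

Δ: 297, 751, 1541, 2763, 4513
Δ²: 454, 790, 1222, 1750
Δ³: 336, 432, 528
Δ⁴: 96, 96
The fourth differences are constant (96).
528 + 96 = 624;  1750 + 624 = 2374;  4513 + 2374 = 6887;  9959 + 6887 = 16846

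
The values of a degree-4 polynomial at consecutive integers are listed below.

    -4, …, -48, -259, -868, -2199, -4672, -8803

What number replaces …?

Using the last 6 terms:
Δ: -211, -609, -1331, -2473, -4131
Δ²: -398, -722, -1142, -1658
Δ³: -324, -420, -516
Δ⁴: -96, -96
Constant fourth difference = -96.
Extend backward: -324 + 96 = -228;  -398 + 228 = -170;  -211 + 170 = -41;  -48 + 41 = -7

-7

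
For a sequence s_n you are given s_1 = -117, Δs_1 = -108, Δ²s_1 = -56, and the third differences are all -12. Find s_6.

Build the table forward from the leading diagonal:
Third differences: -12  -12  -12  -12  -12  -12
Second differences: -56  -68  -80  -92  -104  -116
First differences: -108  -164  -232  -312  -404  -508
s: -117  -225  -389  -621  -933  -1337

-1337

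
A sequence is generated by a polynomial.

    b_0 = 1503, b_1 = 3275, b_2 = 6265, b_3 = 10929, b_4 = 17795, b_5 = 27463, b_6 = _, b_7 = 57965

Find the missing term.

Using the first 6 terms:
First differences: 1772  2990  4664  6866  9668
Second differences: 1218  1674  2202  2802
Third differences: 456  528  600
Fourth differences: 72  72
Constant fourth difference = 72.
Extend forward: 600 + 72 = 672;  2802 + 672 = 3474;  9668 + 3474 = 13142;  27463 + 13142 = 40605

40605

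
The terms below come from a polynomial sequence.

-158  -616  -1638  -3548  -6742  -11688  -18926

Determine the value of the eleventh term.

-84118

First differences: -458  -1022  -1910  -3194  -4946  -7238
Second differences: -564  -888  -1284  -1752  -2292
Third differences: -324  -396  -468  -540
Fourth differences: -72  -72  -72
Constant fourth difference = -72, so extend:
-540 − 72 = -612;  -2292 − 612 = -2904;  -7238 − 2904 = -10142;  -18926 − 10142 = -29068
-612 − 72 = -684;  -2904 − 684 = -3588;  -10142 − 3588 = -13730;  -29068 − 13730 = -42798
-684 − 72 = -756;  -3588 − 756 = -4344;  -13730 − 4344 = -18074;  -42798 − 18074 = -60872
-756 − 72 = -828;  -4344 − 828 = -5172;  -18074 − 5172 = -23246;  -60872 − 23246 = -84118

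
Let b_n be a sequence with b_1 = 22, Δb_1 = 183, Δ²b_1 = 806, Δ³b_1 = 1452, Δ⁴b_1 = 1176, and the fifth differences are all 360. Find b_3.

Build the table forward from the leading diagonal:
D5: 360  360  360
D4: 1176  1536  1896
D3: 1452  2628  4164
D2: 806  2258  4886
D1: 183  989  3247
b: 22  205  1194

1194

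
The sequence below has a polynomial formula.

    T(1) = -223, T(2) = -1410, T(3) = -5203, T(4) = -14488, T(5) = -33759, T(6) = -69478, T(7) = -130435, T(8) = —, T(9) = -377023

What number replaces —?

Using the first 7 terms:
-1187, -3793, -9285, -19271, -35719, -60957
-2606, -5492, -9986, -16448, -25238
-2886, -4494, -6462, -8790
-1608, -1968, -2328
-360, -360
Constant fifth difference = -360.
Extend forward: -2328 − 360 = -2688;  -8790 − 2688 = -11478;  -25238 − 11478 = -36716;  -60957 − 36716 = -97673;  -130435 − 97673 = -228108

-228108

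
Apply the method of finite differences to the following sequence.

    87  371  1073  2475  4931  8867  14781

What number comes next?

Δ: 284 , 702 , 1402 , 2456 , 3936 , 5914
Δ²: 418 , 700 , 1054 , 1480 , 1978
Δ³: 282 , 354 , 426 , 498
Δ⁴: 72 , 72 , 72
The fourth differences are constant (72).
498 + 72 = 570;  1978 + 570 = 2548;  5914 + 2548 = 8462;  14781 + 8462 = 23243

23243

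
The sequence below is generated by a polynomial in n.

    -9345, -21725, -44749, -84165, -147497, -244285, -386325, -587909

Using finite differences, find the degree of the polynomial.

-12380, -23024, -39416, -63332, -96788, -142040, -201584
-10644, -16392, -23916, -33456, -45252, -59544
-5748, -7524, -9540, -11796, -14292
-1776, -2016, -2256, -2496
-240, -240, -240
The fifth differences are constant, so the polynomial has degree 5.

5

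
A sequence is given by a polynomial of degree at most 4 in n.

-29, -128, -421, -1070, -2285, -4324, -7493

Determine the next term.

-99 , -293 , -649 , -1215 , -2039 , -3169
-194 , -356 , -566 , -824 , -1130
-162 , -210 , -258 , -306
-48 , -48 , -48
The fourth differences are constant (-48).
-306 − 48 = -354;  -1130 − 354 = -1484;  -3169 − 1484 = -4653;  -7493 − 4653 = -12146

-12146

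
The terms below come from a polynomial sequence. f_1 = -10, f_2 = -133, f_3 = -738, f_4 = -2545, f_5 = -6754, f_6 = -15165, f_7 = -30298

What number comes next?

D1: -123  -605  -1807  -4209  -8411  -15133
D2: -482  -1202  -2402  -4202  -6722
D3: -720  -1200  -1800  -2520
D4: -480  -600  -720
D5: -120  -120
Constant fifth difference = -120, so extend:
-720 − 120 = -840;  -2520 − 840 = -3360;  -6722 − 3360 = -10082;  -15133 − 10082 = -25215;  -30298 − 25215 = -55513

-55513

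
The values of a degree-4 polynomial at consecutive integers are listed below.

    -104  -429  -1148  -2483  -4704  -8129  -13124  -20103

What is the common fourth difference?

-48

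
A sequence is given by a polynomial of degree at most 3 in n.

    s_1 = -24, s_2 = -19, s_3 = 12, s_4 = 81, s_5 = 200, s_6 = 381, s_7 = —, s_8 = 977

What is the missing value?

Using the first 6 terms:
5  31  69  119  181
26  38  50  62
12  12  12
Constant third difference = 12.
Extend forward: 62 + 12 = 74;  181 + 74 = 255;  381 + 255 = 636

636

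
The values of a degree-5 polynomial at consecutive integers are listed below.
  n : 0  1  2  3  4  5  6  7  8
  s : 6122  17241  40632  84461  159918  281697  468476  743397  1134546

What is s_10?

2405472

Δ: 11119 , 23391 , 43829 , 75457 , 121779 , 186779 , 274921 , 391149
Δ²: 12272 , 20438 , 31628 , 46322 , 65000 , 88142 , 116228
Δ³: 8166 , 11190 , 14694 , 18678 , 23142 , 28086
Δ⁴: 3024 , 3504 , 3984 , 4464 , 4944
Δ⁵: 480 , 480 , 480 , 480
Fifth differences constant at 480.
4944 + 480 = 5424;  28086 + 5424 = 33510;  116228 + 33510 = 149738;  391149 + 149738 = 540887;  1134546 + 540887 = 1675433
5424 + 480 = 5904;  33510 + 5904 = 39414;  149738 + 39414 = 189152;  540887 + 189152 = 730039;  1675433 + 730039 = 2405472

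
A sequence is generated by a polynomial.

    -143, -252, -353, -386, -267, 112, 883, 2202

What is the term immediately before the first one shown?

-62

-109, -101, -33, 119, 379, 771, 1319
8, 68, 152, 260, 392, 548
60, 84, 108, 132, 156
24, 24, 24, 24
The fourth differences are constant at 24.
Work back: 60 − 24 = 36;  8 − 36 = -28;  -109 + 28 = -81;  -143 + 81 = -62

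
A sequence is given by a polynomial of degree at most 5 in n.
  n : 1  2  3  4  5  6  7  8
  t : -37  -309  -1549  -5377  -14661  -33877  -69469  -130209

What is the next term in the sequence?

-272 , -1240 , -3828 , -9284 , -19216 , -35592 , -60740
-968 , -2588 , -5456 , -9932 , -16376 , -25148
-1620 , -2868 , -4476 , -6444 , -8772
-1248 , -1608 , -1968 , -2328
-360 , -360 , -360
Constant fifth difference = -360, so extend:
-2328 − 360 = -2688;  -8772 − 2688 = -11460;  -25148 − 11460 = -36608;  -60740 − 36608 = -97348;  -130209 − 97348 = -227557

-227557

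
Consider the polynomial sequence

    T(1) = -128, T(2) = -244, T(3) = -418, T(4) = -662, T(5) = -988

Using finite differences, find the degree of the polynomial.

3

-116, -174, -244, -326
-58, -70, -82
-12, -12
The third differences are constant, so the polynomial has degree 3.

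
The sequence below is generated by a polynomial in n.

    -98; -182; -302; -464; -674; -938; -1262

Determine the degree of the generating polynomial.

First differences: -84, -120, -162, -210, -264, -324
Second differences: -36, -42, -48, -54, -60
Third differences: -6, -6, -6, -6
The third differences are constant, so the polynomial has degree 3.

3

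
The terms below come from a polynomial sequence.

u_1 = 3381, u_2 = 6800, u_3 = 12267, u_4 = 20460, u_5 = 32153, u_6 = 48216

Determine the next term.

69615

D1: 3419, 5467, 8193, 11693, 16063
D2: 2048, 2726, 3500, 4370
D3: 678, 774, 870
D4: 96, 96
Fourth differences constant at 96.
870 + 96 = 966;  4370 + 966 = 5336;  16063 + 5336 = 21399;  48216 + 21399 = 69615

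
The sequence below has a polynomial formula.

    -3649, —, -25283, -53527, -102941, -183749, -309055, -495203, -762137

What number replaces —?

Using the last 7 terms:
-28244, -49414, -80808, -125306, -186148, -266934
-21170, -31394, -44498, -60842, -80786
-10224, -13104, -16344, -19944
-2880, -3240, -3600
-360, -360
Constant fifth difference = -360.
Extend backward: -2880 + 360 = -2520;  -10224 + 2520 = -7704;  -21170 + 7704 = -13466;  -28244 + 13466 = -14778;  -25283 + 14778 = -10505

-10505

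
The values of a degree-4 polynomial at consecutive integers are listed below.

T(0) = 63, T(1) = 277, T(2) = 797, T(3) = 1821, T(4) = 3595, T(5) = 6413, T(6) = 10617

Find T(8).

24791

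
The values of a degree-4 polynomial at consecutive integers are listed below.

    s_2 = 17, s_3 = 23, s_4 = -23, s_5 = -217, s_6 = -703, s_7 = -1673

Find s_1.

7

D1: 6, -46, -194, -486, -970
D2: -52, -148, -292, -484
D3: -96, -144, -192
D4: -48, -48
The fourth differences are constant at -48.
Work back: -96 + 48 = -48;  -52 + 48 = -4;  6 + 4 = 10;  17 − 10 = 7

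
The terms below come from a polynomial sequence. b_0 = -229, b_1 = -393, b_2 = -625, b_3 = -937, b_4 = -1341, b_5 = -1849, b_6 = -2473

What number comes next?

Δ: -164 , -232 , -312 , -404 , -508 , -624
Δ²: -68 , -80 , -92 , -104 , -116
Δ³: -12 , -12 , -12 , -12
Third differences constant at -12.
-116 − 12 = -128;  -624 − 128 = -752;  -2473 − 752 = -3225

-3225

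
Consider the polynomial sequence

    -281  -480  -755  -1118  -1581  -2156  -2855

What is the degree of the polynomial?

-199, -275, -363, -463, -575, -699
-76, -88, -100, -112, -124
-12, -12, -12, -12
The third differences are constant, so the polynomial has degree 3.

3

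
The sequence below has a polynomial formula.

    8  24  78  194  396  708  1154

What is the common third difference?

D1: 16, 54, 116, 202, 312, 446
D2: 38, 62, 86, 110, 134
D3: 24, 24, 24, 24

24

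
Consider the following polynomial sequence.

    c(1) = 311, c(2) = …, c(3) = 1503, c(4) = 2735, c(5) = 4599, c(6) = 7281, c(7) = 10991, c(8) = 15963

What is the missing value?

Using the last 6 terms:
1232, 1864, 2682, 3710, 4972
632, 818, 1028, 1262
186, 210, 234
24, 24
Constant fourth difference = 24.
Extend backward: 186 − 24 = 162;  632 − 162 = 470;  1232 − 470 = 762;  1503 − 762 = 741

741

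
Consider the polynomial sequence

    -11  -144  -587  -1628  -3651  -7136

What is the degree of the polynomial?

4

First differences: -133, -443, -1041, -2023, -3485
Second differences: -310, -598, -982, -1462
Third differences: -288, -384, -480
Fourth differences: -96, -96
The fourth differences are constant, so the polynomial has degree 4.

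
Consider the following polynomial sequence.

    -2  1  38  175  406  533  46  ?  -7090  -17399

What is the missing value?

Using the first 7 terms:
3  37  137  231  127  -487
34  100  94  -104  -614
66  -6  -198  -510
-72  -192  -312
-120  -120
Constant fifth difference = -120.
Extend forward: -312 − 120 = -432;  -510 − 432 = -942;  -614 − 942 = -1556;  -487 − 1556 = -2043;  46 − 2043 = -1997

-1997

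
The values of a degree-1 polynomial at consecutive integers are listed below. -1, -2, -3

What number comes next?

-4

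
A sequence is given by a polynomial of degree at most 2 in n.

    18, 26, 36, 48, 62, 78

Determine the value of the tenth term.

162

D1: 8, 10, 12, 14, 16
D2: 2, 2, 2, 2
Constant second difference = 2, so extend:
16 + 2 = 18;  78 + 18 = 96
18 + 2 = 20;  96 + 20 = 116
20 + 2 = 22;  116 + 22 = 138
22 + 2 = 24;  138 + 24 = 162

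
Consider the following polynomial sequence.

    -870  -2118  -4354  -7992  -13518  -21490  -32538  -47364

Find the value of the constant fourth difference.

-72

Δ: -1248, -2236, -3638, -5526, -7972, -11048, -14826
Δ²: -988, -1402, -1888, -2446, -3076, -3778
Δ³: -414, -486, -558, -630, -702
Δ⁴: -72, -72, -72, -72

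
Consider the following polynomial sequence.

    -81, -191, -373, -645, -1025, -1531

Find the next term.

-2181

-110 , -182 , -272 , -380 , -506
-72 , -90 , -108 , -126
-18 , -18 , -18
The third differences are constant (-18).
-126 − 18 = -144;  -506 − 144 = -650;  -1531 − 650 = -2181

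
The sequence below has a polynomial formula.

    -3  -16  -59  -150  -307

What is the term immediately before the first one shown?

-2

First differences: -13, -43, -91, -157
Second differences: -30, -48, -66
Third differences: -18, -18
The third differences are constant at -18.
Work back: -30 + 18 = -12;  -13 + 12 = -1;  -3 + 1 = -2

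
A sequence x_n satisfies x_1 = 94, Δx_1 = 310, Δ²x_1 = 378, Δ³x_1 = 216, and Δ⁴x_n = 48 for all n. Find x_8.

19442

Build the table forward from the leading diagonal:
Δ⁴: 48, 48, 48, 48, 48, 48, 48, 48
Δ³: 216, 264, 312, 360, 408, 456, 504, 552
Δ²: 378, 594, 858, 1170, 1530, 1938, 2394, 2898
Δ: 310, 688, 1282, 2140, 3310, 4840, 6778, 9172
x: 94, 404, 1092, 2374, 4514, 7824, 12664, 19442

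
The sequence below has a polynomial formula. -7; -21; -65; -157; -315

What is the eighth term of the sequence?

-1365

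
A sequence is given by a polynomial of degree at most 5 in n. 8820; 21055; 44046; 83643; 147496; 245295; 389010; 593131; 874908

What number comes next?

1254591

12235  22991  39597  63853  97799  143715  204121  281777
10756  16606  24256  33946  45916  60406  77656
5850  7650  9690  11970  14490  17250
1800  2040  2280  2520  2760
240  240  240  240
Fifth differences constant at 240.
2760 + 240 = 3000;  17250 + 3000 = 20250;  77656 + 20250 = 97906;  281777 + 97906 = 379683;  874908 + 379683 = 1254591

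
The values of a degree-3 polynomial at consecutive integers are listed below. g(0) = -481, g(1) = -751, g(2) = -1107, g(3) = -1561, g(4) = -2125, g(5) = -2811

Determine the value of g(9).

-7015

First differences: -270, -356, -454, -564, -686
Second differences: -86, -98, -110, -122
Third differences: -12, -12, -12
Third differences constant at -12.
-122 − 12 = -134;  -686 − 134 = -820;  -2811 − 820 = -3631
-134 − 12 = -146;  -820 − 146 = -966;  -3631 − 966 = -4597
-146 − 12 = -158;  -966 − 158 = -1124;  -4597 − 1124 = -5721
-158 − 12 = -170;  -1124 − 170 = -1294;  -5721 − 1294 = -7015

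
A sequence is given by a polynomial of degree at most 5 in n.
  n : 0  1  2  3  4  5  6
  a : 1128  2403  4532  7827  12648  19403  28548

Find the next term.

40587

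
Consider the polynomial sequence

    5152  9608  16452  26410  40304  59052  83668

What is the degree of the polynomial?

D1: 4456, 6844, 9958, 13894, 18748, 24616
D2: 2388, 3114, 3936, 4854, 5868
D3: 726, 822, 918, 1014
D4: 96, 96, 96
The fourth differences are constant, so the polynomial has degree 4.

4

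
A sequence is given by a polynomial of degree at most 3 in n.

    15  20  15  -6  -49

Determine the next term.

Δ: 5 , -5 , -21 , -43
Δ²: -10 , -16 , -22
Δ³: -6 , -6
The third differences are constant (-6).
-22 − 6 = -28;  -43 − 28 = -71;  -49 − 71 = -120

-120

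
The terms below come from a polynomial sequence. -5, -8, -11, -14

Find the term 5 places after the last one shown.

-3, -3, -3
Constant first difference = -3, so extend:
-14 − 3 = -17
-17 − 3 = -20
-20 − 3 = -23
-23 − 3 = -26
-26 − 3 = -29

-29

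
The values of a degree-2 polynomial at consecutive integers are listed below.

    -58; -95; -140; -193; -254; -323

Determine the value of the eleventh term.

-788

First differences: -37, -45, -53, -61, -69
Second differences: -8, -8, -8, -8
The second differences are constant (-8).
-69 − 8 = -77;  -323 − 77 = -400
-77 − 8 = -85;  -400 − 85 = -485
-85 − 8 = -93;  -485 − 93 = -578
-93 − 8 = -101;  -578 − 101 = -679
-101 − 8 = -109;  -679 − 109 = -788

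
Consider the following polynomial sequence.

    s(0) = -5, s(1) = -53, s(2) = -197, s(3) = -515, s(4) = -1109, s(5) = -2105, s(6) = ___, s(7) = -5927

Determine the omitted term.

Using the first 6 terms:
First differences: -48, -144, -318, -594, -996
Second differences: -96, -174, -276, -402
Third differences: -78, -102, -126
Fourth differences: -24, -24
Constant fourth difference = -24.
Extend forward: -126 − 24 = -150;  -402 − 150 = -552;  -996 − 552 = -1548;  -2105 − 1548 = -3653

-3653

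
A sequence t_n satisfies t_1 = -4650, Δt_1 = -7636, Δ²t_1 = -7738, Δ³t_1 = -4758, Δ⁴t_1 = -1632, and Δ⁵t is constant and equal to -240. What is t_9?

-676530

Build the table forward from the leading diagonal:
Fifth differences: -240  -240  -240  -240  -240  -240  -240  -240  -240
Fourth differences: -1632  -1872  -2112  -2352  -2592  -2832  -3072  -3312  -3552
Third differences: -4758  -6390  -8262  -10374  -12726  -15318  -18150  -21222  -24534
Second differences: -7738  -12496  -18886  -27148  -37522  -50248  -65566  -83716  -104938
First differences: -7636  -15374  -27870  -46756  -73904  -111426  -161674  -227240  -310956
t: -4650  -12286  -27660  -55530  -102286  -176190  -287616  -449290  -676530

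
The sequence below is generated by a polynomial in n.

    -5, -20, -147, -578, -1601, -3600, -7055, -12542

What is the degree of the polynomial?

4

Δ: -15, -127, -431, -1023, -1999, -3455, -5487
Δ²: -112, -304, -592, -976, -1456, -2032
Δ³: -192, -288, -384, -480, -576
Δ⁴: -96, -96, -96, -96
The fourth differences are constant, so the polynomial has degree 4.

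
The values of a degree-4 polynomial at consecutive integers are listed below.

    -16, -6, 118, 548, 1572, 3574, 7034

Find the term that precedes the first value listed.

-8

Δ: 10, 124, 430, 1024, 2002, 3460
Δ²: 114, 306, 594, 978, 1458
Δ³: 192, 288, 384, 480
Δ⁴: 96, 96, 96
The fourth differences are constant at 96.
Work back: 192 − 96 = 96;  114 − 96 = 18;  10 − 18 = -8;  -16 + 8 = -8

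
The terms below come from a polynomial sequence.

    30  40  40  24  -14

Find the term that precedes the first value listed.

16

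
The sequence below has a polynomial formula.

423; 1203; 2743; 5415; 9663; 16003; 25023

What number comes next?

37383

D1: 780, 1540, 2672, 4248, 6340, 9020
D2: 760, 1132, 1576, 2092, 2680
D3: 372, 444, 516, 588
D4: 72, 72, 72
The fourth differences are constant (72).
588 + 72 = 660;  2680 + 660 = 3340;  9020 + 3340 = 12360;  25023 + 12360 = 37383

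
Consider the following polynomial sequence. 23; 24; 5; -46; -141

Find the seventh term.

-511

1, -19, -51, -95
-20, -32, -44
-12, -12
The third differences are constant (-12).
-44 − 12 = -56;  -95 − 56 = -151;  -141 − 151 = -292
-56 − 12 = -68;  -151 − 68 = -219;  -292 − 219 = -511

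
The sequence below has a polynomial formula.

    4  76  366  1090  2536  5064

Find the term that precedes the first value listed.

6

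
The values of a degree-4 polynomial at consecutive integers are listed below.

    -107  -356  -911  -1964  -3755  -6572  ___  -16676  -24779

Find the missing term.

-10751

Using the first 6 terms:
-249  -555  -1053  -1791  -2817
-306  -498  -738  -1026
-192  -240  -288
-48  -48
Constant fourth difference = -48.
Extend forward: -288 − 48 = -336;  -1026 − 336 = -1362;  -2817 − 1362 = -4179;  -6572 − 4179 = -10751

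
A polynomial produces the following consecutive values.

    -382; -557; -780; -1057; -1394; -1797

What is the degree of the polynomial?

First differences: -175, -223, -277, -337, -403
Second differences: -48, -54, -60, -66
Third differences: -6, -6, -6
The third differences are constant, so the polynomial has degree 3.

3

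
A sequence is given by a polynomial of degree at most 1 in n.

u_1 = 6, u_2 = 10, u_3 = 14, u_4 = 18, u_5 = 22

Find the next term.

26

Δ: 4, 4, 4, 4
First differences constant at 4.
22 + 4 = 26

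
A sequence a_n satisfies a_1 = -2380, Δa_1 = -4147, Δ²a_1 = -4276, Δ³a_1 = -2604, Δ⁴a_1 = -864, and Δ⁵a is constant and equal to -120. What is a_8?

-245105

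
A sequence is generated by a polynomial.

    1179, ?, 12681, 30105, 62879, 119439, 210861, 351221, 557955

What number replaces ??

4451

Using the last 7 terms:
Δ: 17424, 32774, 56560, 91422, 140360, 206734
Δ²: 15350, 23786, 34862, 48938, 66374
Δ³: 8436, 11076, 14076, 17436
Δ⁴: 2640, 3000, 3360
Δ⁵: 360, 360
Constant fifth difference = 360.
Extend backward: 2640 − 360 = 2280;  8436 − 2280 = 6156;  15350 − 6156 = 9194;  17424 − 9194 = 8230;  12681 − 8230 = 4451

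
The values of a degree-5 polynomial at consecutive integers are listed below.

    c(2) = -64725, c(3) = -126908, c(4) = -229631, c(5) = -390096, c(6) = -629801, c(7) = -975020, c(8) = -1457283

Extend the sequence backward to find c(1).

-62183, -102723, -160465, -239705, -345219, -482263
-40540, -57742, -79240, -105514, -137044
-17202, -21498, -26274, -31530
-4296, -4776, -5256
-480, -480
The fifth differences are constant at -480.
Work back: -4296 + 480 = -3816;  -17202 + 3816 = -13386;  -40540 + 13386 = -27154;  -62183 + 27154 = -35029;  -64725 + 35029 = -29696

-29696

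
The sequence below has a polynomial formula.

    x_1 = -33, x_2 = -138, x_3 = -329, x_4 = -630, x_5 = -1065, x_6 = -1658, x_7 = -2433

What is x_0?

10

Δ: -105  -191  -301  -435  -593  -775
Δ²: -86  -110  -134  -158  -182
Δ³: -24  -24  -24  -24
The third differences are constant at -24.
Work back: -86 + 24 = -62;  -105 + 62 = -43;  -33 + 43 = 10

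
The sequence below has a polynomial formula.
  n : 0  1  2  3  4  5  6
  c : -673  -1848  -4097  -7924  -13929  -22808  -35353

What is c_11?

-1175, -2249, -3827, -6005, -8879, -12545
-1074, -1578, -2178, -2874, -3666
-504, -600, -696, -792
-96, -96, -96
The fourth differences are constant (-96).
-792 − 96 = -888;  -3666 − 888 = -4554;  -12545 − 4554 = -17099;  -35353 − 17099 = -52452
-888 − 96 = -984;  -4554 − 984 = -5538;  -17099 − 5538 = -22637;  -52452 − 22637 = -75089
-984 − 96 = -1080;  -5538 − 1080 = -6618;  -22637 − 6618 = -29255;  -75089 − 29255 = -104344
-1080 − 96 = -1176;  -6618 − 1176 = -7794;  -29255 − 7794 = -37049;  -104344 − 37049 = -141393
-1176 − 96 = -1272;  -7794 − 1272 = -9066;  -37049 − 9066 = -46115;  -141393 − 46115 = -187508

-187508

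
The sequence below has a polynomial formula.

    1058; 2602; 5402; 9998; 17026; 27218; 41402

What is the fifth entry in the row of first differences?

10192

Δ: 1544, 2800, 4596, 7028, 10192, 14184
Δ²: 1256, 1796, 2432, 3164, 3992
Δ³: 540, 636, 732, 828
Δ⁴: 96, 96, 96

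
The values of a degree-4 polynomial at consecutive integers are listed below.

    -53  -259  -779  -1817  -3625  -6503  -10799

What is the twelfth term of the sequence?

-69089

-206 , -520 , -1038 , -1808 , -2878 , -4296
-314 , -518 , -770 , -1070 , -1418
-204 , -252 , -300 , -348
-48 , -48 , -48
The fourth differences are constant (-48).
-348 − 48 = -396;  -1418 − 396 = -1814;  -4296 − 1814 = -6110;  -10799 − 6110 = -16909
-396 − 48 = -444;  -1814 − 444 = -2258;  -6110 − 2258 = -8368;  -16909 − 8368 = -25277
-444 − 48 = -492;  -2258 − 492 = -2750;  -8368 − 2750 = -11118;  -25277 − 11118 = -36395
-492 − 48 = -540;  -2750 − 540 = -3290;  -11118 − 3290 = -14408;  -36395 − 14408 = -50803
-540 − 48 = -588;  -3290 − 588 = -3878;  -14408 − 3878 = -18286;  -50803 − 18286 = -69089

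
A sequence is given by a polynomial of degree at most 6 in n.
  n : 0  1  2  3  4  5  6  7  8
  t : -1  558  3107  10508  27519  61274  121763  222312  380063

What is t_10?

957699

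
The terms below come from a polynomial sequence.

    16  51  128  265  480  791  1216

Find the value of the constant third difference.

18

First differences: 35, 77, 137, 215, 311, 425
Second differences: 42, 60, 78, 96, 114
Third differences: 18, 18, 18, 18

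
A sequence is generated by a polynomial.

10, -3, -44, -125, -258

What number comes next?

-13, -41, -81, -133
-28, -40, -52
-12, -12
The third differences are constant (-12).
-52 − 12 = -64;  -133 − 64 = -197;  -258 − 197 = -455

-455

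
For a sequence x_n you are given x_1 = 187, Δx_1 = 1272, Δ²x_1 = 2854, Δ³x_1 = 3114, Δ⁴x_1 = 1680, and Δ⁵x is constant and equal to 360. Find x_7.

140269

Build the table forward from the leading diagonal:
Fifth differences: 360  360  360  360  360  360  360
Fourth differences: 1680  2040  2400  2760  3120  3480  3840
Third differences: 3114  4794  6834  9234  11994  15114  18594
Second differences: 2854  5968  10762  17596  26830  38824  53938
First differences: 1272  4126  10094  20856  38452  65282  104106
x: 187  1459  5585  15679  36535  74987  140269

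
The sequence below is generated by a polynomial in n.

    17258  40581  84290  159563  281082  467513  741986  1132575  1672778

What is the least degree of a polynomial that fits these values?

5

D1: 23323, 43709, 75273, 121519, 186431, 274473, 390589, 540203
D2: 20386, 31564, 46246, 64912, 88042, 116116, 149614
D3: 11178, 14682, 18666, 23130, 28074, 33498
D4: 3504, 3984, 4464, 4944, 5424
D5: 480, 480, 480, 480
The fifth differences are constant, so the polynomial has degree 5.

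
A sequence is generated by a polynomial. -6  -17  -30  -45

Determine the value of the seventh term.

First differences: -11, -13, -15
Second differences: -2, -2
Constant second difference = -2, so extend:
-15 − 2 = -17;  -45 − 17 = -62
-17 − 2 = -19;  -62 − 19 = -81
-19 − 2 = -21;  -81 − 21 = -102

-102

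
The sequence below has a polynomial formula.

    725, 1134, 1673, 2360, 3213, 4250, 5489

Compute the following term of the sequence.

D1: 409 , 539 , 687 , 853 , 1037 , 1239
D2: 130 , 148 , 166 , 184 , 202
D3: 18 , 18 , 18 , 18
Third differences constant at 18.
202 + 18 = 220;  1239 + 220 = 1459;  5489 + 1459 = 6948

6948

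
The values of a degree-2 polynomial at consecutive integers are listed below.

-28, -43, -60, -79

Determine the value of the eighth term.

Δ: -15 , -17 , -19
Δ²: -2 , -2
Constant second difference = -2, so extend:
-19 − 2 = -21;  -79 − 21 = -100
-21 − 2 = -23;  -100 − 23 = -123
-23 − 2 = -25;  -123 − 25 = -148
-25 − 2 = -27;  -148 − 27 = -175

-175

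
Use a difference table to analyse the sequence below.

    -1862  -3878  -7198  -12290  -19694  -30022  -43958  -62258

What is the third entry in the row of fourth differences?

-72

First differences: -2016, -3320, -5092, -7404, -10328, -13936, -18300
Second differences: -1304, -1772, -2312, -2924, -3608, -4364
Third differences: -468, -540, -612, -684, -756
Fourth differences: -72, -72, -72, -72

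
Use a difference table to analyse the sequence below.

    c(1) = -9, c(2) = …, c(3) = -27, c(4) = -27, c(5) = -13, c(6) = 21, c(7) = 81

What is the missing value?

-19

Using the last 5 terms:
0  14  34  60
14  20  26
6  6
Constant third difference = 6.
Extend backward: 14 − 6 = 8;  0 − 8 = -8;  -27 + 8 = -19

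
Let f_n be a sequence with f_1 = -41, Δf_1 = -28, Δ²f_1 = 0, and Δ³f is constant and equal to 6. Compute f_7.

-89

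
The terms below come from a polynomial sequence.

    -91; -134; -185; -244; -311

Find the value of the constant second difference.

First differences: -43, -51, -59, -67
Second differences: -8, -8, -8

-8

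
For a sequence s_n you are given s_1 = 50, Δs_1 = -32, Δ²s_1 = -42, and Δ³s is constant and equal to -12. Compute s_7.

Build the table forward from the leading diagonal:
Third differences: -12, -12, -12, -12, -12, -12, -12
Second differences: -42, -54, -66, -78, -90, -102, -114
First differences: -32, -74, -128, -194, -272, -362, -464
s: 50, 18, -56, -184, -378, -650, -1012

-1012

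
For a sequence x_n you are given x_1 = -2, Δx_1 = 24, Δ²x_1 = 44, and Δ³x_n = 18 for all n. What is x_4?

Build the table forward from the leading diagonal:
D3: 18  18  18  18
D2: 44  62  80  98
D1: 24  68  130  210
x: -2  22  90  220

220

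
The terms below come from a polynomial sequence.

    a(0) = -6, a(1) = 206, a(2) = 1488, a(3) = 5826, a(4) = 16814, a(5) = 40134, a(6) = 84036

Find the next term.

159818

D1: 212, 1282, 4338, 10988, 23320, 43902
D2: 1070, 3056, 6650, 12332, 20582
D3: 1986, 3594, 5682, 8250
D4: 1608, 2088, 2568
D5: 480, 480
Fifth differences constant at 480.
2568 + 480 = 3048;  8250 + 3048 = 11298;  20582 + 11298 = 31880;  43902 + 31880 = 75782;  84036 + 75782 = 159818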